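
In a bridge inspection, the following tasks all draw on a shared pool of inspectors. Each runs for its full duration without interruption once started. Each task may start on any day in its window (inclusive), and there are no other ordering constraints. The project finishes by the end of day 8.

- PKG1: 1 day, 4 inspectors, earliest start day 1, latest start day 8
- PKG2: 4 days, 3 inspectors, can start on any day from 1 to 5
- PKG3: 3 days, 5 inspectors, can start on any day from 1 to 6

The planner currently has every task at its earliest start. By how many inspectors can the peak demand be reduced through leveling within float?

7

Early-start peak: d1:12  d2:8  d3:8  d4:3  d5:0  d6:0  d7:0  d8:0 ⇒ 12.
Leveled (PKG1@1, PKG2@2, PKG3@6): d1:4  d2:3  d3:3  d4:3  d5:3  d6:5  d7:5  d8:5 ⇒ 5.
Reduction 12 − 5 = 7.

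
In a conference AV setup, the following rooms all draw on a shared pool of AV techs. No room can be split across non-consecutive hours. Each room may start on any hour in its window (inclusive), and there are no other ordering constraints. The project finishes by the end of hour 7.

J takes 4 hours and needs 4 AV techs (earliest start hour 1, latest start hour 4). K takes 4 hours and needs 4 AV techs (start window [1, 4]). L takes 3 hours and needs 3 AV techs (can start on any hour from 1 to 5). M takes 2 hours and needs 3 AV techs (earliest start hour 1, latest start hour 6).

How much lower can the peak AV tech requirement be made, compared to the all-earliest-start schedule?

6

Early-start peak: h1:14  h2:14  h3:11  h4:8  h5:0  h6:0  h7:0 ⇒ 14.
Leveled (J@1, K@1, L@5, M@5): h1:8  h2:8  h3:8  h4:8  h5:6  h6:6  h7:3 ⇒ 8.
Reduction 14 − 8 = 6.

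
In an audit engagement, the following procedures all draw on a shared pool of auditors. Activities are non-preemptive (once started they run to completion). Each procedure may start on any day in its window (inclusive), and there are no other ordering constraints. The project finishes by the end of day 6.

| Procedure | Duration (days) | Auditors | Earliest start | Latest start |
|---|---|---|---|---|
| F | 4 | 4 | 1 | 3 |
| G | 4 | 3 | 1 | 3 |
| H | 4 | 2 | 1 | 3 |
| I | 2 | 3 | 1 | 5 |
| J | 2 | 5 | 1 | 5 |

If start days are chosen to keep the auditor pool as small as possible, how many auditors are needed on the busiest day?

9

Early-start (F@1, G@1, H@1, I@1, J@1) gives peak 17: d1:17  d2:17  d3:9  d4:9  d5:0  d6:0.
Shift I→5, J→5.
Schedule F@1, G@1, H@1, I@5, J@5: d1:9  d2:9  d3:9  d4:9  d5:8  d6:8 — peak 9.
Total auditor-days = 52 over 6 days ⇒ peak ≥ ⌈52/6⌉ = 9, so 9 is optimal.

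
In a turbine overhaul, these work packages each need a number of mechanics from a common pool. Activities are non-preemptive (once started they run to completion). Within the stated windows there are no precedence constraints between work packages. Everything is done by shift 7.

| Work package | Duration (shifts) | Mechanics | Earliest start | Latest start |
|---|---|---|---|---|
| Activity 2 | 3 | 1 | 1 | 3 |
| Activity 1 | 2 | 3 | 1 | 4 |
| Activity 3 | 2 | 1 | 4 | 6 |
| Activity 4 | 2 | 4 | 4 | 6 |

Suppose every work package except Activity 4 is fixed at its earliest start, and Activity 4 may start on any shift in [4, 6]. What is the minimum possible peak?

4

Activity 4@4: s1:4  s2:4  s3:1  s4:5  s5:5  s6:0  s7:0 → peak 5
Activity 4@5: s1:4  s2:4  s3:1  s4:1  s5:5  s6:4  s7:0 → peak 5
Activity 4@6: s1:4  s2:4  s3:1  s4:1  s5:1  s6:4  s7:4 → peak 4
Best is Activity 4@6, peak 4.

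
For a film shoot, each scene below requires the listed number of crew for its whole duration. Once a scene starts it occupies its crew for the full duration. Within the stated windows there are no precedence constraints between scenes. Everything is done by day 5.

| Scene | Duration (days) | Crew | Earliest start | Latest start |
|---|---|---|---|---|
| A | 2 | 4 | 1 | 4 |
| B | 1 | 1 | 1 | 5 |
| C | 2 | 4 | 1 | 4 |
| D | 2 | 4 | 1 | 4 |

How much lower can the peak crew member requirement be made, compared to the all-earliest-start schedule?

5

Early-start peak: d1:13  d2:12  d3:0  d4:0  d5:0 ⇒ 13.
Leveled (A@1, B@1, C@2, D@3): d1:5  d2:8  d3:8  d4:4  d5:0 ⇒ 8.
Reduction 13 − 8 = 5.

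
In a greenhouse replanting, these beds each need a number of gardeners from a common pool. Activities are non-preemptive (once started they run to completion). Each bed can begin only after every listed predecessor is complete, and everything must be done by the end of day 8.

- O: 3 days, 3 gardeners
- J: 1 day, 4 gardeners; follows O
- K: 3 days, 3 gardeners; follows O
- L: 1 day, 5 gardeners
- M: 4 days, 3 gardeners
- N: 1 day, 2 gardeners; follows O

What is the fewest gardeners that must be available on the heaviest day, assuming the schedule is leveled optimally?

Early-start (O@1, J@4, K@4, L@1, M@1, N@4) gives peak 12: d1:11  d2:6  d3:6  d4:12  d5:3  d6:3  d7:0  d8:0.
Shift J→7, L→8, N→5.
Schedule O@1, J@7, K@4, L@8, M@1, N@5: d1:6  d2:6  d3:6  d4:6  d5:5  d6:3  d7:4  d8:5 — peak 6.
Total gardener-days = 41 over 8 days ⇒ peak ≥ ⌈41/8⌉ = 6, so 6 is optimal.

6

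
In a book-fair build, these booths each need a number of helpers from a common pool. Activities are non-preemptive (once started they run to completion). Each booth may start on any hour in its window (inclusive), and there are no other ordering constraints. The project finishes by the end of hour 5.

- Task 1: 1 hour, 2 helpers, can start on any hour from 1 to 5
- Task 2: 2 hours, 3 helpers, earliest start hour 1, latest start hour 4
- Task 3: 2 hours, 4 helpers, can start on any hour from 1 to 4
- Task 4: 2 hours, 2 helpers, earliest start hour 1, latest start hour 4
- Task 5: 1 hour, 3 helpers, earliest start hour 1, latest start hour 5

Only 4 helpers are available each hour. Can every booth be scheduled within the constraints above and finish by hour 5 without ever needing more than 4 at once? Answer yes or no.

Total helper-hours = 23; over 5 hours the average is 23/5 > 4, so some hour must exceed 4.

no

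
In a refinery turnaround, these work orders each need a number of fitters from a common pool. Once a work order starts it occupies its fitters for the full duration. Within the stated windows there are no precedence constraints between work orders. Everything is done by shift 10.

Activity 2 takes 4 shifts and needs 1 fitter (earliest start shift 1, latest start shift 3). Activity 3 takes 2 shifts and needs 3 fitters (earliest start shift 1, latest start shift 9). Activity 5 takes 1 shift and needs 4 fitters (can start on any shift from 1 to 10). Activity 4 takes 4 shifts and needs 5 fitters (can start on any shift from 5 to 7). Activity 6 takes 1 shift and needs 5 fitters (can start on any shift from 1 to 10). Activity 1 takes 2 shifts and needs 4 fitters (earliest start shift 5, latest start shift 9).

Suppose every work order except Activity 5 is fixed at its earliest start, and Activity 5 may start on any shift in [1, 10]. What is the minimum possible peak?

Activity 5@1: s1:13  s2:4  s3:1  s4:1  s5:9  s6:9  s7:5  s8:5  s9:0  s10:0 → peak 13
Activity 5@2: s1:9  s2:8  s3:1  s4:1  s5:9  s6:9  s7:5  s8:5  s9:0  s10:0 → peak 9
Activity 5@3: s1:9  s2:4  s3:5  s4:1  s5:9  s6:9  s7:5  s8:5  s9:0  s10:0 → peak 9
Activity 5@4: s1:9  s2:4  s3:1  s4:5  s5:9  s6:9  s7:5  s8:5  s9:0  s10:0 → peak 9
Activity 5@5: s1:9  s2:4  s3:1  s4:1  s5:13  s6:9  s7:5  s8:5  s9:0  s10:0 → peak 13
Activity 5@6: s1:9  s2:4  s3:1  s4:1  s5:9  s6:13  s7:5  s8:5  s9:0  s10:0 → peak 13
Activity 5@7: s1:9  s2:4  s3:1  s4:1  s5:9  s6:9  s7:9  s8:5  s9:0  s10:0 → peak 9
Activity 5@8: s1:9  s2:4  s3:1  s4:1  s5:9  s6:9  s7:5  s8:9  s9:0  s10:0 → peak 9
Activity 5@9: s1:9  s2:4  s3:1  s4:1  s5:9  s6:9  s7:5  s8:5  s9:4  s10:0 → peak 9
Activity 5@10: s1:9  s2:4  s3:1  s4:1  s5:9  s6:9  s7:5  s8:5  s9:0  s10:4 → peak 9
Best is Activity 5@2, peak 9.

9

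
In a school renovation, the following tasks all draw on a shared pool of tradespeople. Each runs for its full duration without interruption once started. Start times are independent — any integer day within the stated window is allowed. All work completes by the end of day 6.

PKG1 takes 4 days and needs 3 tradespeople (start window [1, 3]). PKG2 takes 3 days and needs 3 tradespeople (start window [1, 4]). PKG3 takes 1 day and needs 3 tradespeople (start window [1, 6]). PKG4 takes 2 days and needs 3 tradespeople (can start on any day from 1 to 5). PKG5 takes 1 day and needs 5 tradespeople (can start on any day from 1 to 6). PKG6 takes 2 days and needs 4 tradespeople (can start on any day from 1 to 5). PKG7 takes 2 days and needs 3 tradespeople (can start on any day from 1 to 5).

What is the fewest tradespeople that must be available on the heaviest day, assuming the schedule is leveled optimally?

9

Early-start (PKG1@1, PKG2@1, PKG3@1, PKG4@1, PKG5@1, PKG6@1, PKG7@1) gives peak 24: d1:24  d2:16  d3:6  d4:3  d5:0  d6:0.
Shift PKG4→2, PKG5→4, PKG6→5, PKG7→5.
Schedule PKG1@1, PKG2@1, PKG3@1, PKG4@2, PKG5@4, PKG6@5, PKG7@5: d1:9  d2:9  d3:9  d4:8  d5:7  d6:7 — peak 9.
Total tradesperson-days = 49 over 6 days ⇒ peak ≥ ⌈49/6⌉ = 9, so 9 is optimal.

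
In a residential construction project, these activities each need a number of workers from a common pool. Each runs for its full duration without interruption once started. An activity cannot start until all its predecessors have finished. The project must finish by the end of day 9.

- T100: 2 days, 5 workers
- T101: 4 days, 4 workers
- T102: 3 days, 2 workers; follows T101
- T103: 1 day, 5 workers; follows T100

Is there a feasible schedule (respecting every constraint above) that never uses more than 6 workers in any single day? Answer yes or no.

The minimum achievable peak is 7; 6 < 7, so no feasible schedule stays within the cap.

no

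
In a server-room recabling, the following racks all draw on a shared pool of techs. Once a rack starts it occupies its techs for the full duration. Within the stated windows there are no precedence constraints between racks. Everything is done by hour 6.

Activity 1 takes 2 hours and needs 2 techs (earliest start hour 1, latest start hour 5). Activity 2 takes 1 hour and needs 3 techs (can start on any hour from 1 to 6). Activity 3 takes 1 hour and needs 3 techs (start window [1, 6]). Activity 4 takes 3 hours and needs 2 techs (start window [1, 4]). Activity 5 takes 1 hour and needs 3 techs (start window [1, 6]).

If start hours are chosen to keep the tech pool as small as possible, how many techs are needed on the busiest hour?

Early-start (Activity 1@1, Activity 2@1, Activity 3@1, Activity 4@1, Activity 5@1) gives peak 13: h1:13  h2:4  h3:2  h4:0  h5:0  h6:0.
Shift Activity 2→4, Activity 3→5, Activity 5→6.
Schedule Activity 1@1, Activity 2@4, Activity 3@5, Activity 4@1, Activity 5@6: h1:4  h2:4  h3:2  h4:3  h5:3  h6:3 — peak 4.
Total tech-hours = 19 over 6 hours ⇒ peak ≥ ⌈19/6⌉ = 4, so 4 is optimal.

4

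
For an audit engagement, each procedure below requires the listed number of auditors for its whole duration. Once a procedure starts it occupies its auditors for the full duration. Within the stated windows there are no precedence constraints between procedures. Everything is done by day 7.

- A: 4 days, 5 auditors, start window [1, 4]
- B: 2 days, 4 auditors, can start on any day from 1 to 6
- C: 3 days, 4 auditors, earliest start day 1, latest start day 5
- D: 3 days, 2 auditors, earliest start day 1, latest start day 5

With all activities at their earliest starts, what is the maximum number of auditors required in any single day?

15

Early-start schedule: A@1, B@1, C@1, D@1.
Load per day: day 1: 15, day 2: 15, day 3: 11, day 4: 5, day 5: 0, day 6: 0, day 7: 0.
Peak is 15.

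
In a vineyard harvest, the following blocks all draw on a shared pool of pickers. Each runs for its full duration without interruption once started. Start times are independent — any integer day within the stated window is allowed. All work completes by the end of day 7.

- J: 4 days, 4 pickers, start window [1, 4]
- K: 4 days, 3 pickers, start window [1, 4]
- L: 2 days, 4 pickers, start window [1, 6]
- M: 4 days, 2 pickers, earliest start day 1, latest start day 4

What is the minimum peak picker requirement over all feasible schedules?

Early-start (J@1, K@1, L@1, M@1) gives peak 13: d1:13  d2:13  d3:9  d4:9  d5:0  d6:0  d7:0.
Shift L→5.
Schedule J@1, K@1, L@5, M@1: d1:9  d2:9  d3:9  d4:9  d5:4  d6:4  d7:0 — peak 9.

9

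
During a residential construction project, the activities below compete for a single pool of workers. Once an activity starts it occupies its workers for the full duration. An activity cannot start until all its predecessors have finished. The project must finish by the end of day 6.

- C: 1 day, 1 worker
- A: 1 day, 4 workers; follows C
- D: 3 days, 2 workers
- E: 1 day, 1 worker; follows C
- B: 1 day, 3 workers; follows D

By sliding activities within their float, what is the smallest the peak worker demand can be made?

Early-start (C@1, A@2, D@1, E@2, B@4) gives peak 7: d1:3  d2:7  d3:2  d4:3  d5:0  d6:0.
Shift D→3, E→3, B→6.
Schedule C@1, A@2, D@3, E@3, B@6: d1:1  d2:4  d3:3  d4:2  d5:2  d6:3 — peak 4.

4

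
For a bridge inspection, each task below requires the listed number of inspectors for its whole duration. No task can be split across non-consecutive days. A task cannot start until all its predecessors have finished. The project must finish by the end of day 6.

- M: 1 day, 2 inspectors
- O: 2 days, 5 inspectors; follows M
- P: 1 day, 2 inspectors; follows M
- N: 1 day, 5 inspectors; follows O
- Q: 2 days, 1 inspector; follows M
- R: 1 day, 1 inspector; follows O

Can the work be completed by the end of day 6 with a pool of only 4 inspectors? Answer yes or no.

no

The minimum achievable peak is 5; 4 < 5, so no feasible schedule stays within the cap.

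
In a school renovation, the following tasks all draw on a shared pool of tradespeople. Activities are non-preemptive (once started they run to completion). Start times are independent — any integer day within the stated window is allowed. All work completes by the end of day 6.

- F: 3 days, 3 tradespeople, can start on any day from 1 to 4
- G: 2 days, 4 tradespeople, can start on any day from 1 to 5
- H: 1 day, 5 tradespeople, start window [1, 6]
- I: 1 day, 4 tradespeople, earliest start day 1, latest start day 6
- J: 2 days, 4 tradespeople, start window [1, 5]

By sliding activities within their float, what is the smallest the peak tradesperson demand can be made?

Early-start (F@1, G@1, H@1, I@1, J@1) gives peak 20: d1:20  d2:11  d3:3  d4:0  d5:0  d6:0.
Shift H→4, I→3, J→5.
Schedule F@1, G@1, H@4, I@3, J@5: d1:7  d2:7  d3:7  d4:5  d5:4  d6:4 — peak 7.

7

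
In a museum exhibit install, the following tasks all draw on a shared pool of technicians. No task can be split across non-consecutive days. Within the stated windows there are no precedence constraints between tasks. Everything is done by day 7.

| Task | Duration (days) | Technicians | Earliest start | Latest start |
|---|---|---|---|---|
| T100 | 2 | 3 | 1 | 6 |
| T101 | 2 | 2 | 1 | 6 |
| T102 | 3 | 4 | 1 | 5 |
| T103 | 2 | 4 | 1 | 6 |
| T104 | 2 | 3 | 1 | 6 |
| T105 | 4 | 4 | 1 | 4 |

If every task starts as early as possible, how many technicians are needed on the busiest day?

20

Early-start schedule: T100@1, T101@1, T102@1, T103@1, T104@1, T105@1.
Load per day: day 1: 20, day 2: 20, day 3: 8, day 4: 4, day 5: 0, day 6: 0, day 7: 0.
Peak is 20.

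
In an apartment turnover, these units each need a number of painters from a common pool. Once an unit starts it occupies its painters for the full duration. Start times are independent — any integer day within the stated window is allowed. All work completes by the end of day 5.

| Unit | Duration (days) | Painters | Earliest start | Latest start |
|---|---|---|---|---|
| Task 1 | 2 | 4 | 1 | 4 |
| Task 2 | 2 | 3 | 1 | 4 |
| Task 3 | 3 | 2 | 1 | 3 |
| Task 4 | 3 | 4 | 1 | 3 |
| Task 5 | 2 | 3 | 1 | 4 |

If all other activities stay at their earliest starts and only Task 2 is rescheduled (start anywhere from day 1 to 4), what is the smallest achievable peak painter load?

Task 2@1: d1:16  d2:16  d3:6  d4:0  d5:0 → peak 16
Task 2@2: d1:13  d2:16  d3:9  d4:0  d5:0 → peak 16
Task 2@3: d1:13  d2:13  d3:9  d4:3  d5:0 → peak 13
Task 2@4: d1:13  d2:13  d3:6  d4:3  d5:3 → peak 13
Best is Task 2@3, peak 13.

13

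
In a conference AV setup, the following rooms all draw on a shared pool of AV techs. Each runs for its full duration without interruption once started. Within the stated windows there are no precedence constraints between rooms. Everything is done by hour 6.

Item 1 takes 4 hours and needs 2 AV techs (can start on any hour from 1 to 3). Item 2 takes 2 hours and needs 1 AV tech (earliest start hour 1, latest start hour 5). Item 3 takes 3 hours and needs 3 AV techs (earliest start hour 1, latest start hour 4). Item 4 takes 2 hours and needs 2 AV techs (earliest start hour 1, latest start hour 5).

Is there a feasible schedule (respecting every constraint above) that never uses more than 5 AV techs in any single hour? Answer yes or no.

Schedule Item 1@1, Item 2@1, Item 3@3, Item 4@1: h1:5  h2:5  h3:5  h4:5  h5:3  h6:0 — peak 5 ≤ 5.

yes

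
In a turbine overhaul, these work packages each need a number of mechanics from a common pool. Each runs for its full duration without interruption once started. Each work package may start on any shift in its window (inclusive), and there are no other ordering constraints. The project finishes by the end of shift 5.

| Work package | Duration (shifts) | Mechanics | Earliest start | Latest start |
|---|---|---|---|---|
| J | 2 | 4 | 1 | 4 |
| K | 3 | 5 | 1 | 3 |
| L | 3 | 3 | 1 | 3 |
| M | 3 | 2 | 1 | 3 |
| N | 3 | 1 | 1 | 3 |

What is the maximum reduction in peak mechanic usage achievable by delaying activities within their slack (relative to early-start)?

Early-start peak: s1:15  s2:15  s3:11  s4:0  s5:0 ⇒ 15.
Leveled (J@1, K@1, L@3, M@1, N@3): s1:11  s2:11  s3:11  s4:4  s5:4 ⇒ 11.
Reduction 15 − 11 = 4.

4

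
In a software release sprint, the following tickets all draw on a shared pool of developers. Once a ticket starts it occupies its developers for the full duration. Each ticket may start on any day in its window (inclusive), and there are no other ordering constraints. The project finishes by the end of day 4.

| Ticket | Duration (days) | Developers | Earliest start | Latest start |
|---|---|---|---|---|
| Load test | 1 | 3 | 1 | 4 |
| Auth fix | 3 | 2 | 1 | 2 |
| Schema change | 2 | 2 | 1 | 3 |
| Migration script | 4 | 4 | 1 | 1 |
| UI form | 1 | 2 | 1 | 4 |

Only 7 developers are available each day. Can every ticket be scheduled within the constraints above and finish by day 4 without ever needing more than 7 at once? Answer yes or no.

Total developer-days = 31; over 4 days the average is 31/4 > 7, so some day must exceed 7.

no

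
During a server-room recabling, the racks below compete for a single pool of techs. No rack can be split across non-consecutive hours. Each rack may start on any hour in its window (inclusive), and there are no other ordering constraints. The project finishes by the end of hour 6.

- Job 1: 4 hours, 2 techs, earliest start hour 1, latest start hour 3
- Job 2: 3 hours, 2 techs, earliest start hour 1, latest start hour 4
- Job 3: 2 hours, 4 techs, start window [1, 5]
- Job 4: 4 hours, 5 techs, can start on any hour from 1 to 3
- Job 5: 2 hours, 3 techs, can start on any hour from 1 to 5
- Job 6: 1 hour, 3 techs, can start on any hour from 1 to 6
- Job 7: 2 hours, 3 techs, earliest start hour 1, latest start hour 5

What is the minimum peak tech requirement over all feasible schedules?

10

Early-start (Job 1@1, Job 2@1, Job 3@1, Job 4@1, Job 5@1, Job 6@1, Job 7@1) gives peak 22: h1:22  h2:19  h3:9  h4:7  h5:0  h6:0.
Shift Job 3→5, Job 5→4, Job 6→6, Job 7→5.
Schedule Job 1@1, Job 2@1, Job 3@5, Job 4@1, Job 5@4, Job 6@6, Job 7@5: h1:9  h2:9  h3:9  h4:10  h5:10  h6:10 — peak 10.
Total tech-hours = 57 over 6 hours ⇒ peak ≥ ⌈57/6⌉ = 10, so 10 is optimal.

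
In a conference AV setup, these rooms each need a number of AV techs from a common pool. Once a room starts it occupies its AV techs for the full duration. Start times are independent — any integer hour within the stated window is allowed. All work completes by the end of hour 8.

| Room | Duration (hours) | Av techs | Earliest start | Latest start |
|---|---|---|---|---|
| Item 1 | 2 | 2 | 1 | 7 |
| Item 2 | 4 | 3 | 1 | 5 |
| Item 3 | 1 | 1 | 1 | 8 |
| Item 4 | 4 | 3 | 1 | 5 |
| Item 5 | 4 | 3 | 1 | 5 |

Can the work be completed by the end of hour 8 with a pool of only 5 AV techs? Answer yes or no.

Total AV tech-hours = 41; over 8 hours the average is 41/8 > 5, so some hour must exceed 5.

no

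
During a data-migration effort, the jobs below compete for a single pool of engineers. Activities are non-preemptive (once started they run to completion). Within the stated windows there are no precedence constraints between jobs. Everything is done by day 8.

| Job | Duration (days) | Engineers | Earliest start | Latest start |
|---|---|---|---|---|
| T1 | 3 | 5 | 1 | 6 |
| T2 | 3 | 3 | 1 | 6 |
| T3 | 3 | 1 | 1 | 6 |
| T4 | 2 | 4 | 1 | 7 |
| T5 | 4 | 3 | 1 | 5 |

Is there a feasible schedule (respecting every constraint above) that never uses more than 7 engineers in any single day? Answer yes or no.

Schedule T1@1, T2@4, T3@1, T4@7, T5@4: d1:6  d2:6  d3:6  d4:6  d5:6  d6:6  d7:7  d8:4 — peak 7 ≤ 7.

yes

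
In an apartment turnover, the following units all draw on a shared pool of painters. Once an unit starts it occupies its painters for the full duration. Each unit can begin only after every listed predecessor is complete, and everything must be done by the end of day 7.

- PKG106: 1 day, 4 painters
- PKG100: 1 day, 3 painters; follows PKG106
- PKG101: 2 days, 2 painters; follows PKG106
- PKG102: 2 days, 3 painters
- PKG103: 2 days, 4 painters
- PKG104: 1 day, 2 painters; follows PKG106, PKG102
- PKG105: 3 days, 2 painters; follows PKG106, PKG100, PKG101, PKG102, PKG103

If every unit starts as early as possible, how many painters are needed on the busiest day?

Early-start schedule: PKG106@1, PKG100@2, PKG101@2, PKG102@1, PKG103@1, PKG104@3, PKG105@4.
Load per day: day 1: 11, day 2: 12, day 3: 4, day 4: 2, day 5: 2, day 6: 2, day 7: 0.
Peak is 12.

12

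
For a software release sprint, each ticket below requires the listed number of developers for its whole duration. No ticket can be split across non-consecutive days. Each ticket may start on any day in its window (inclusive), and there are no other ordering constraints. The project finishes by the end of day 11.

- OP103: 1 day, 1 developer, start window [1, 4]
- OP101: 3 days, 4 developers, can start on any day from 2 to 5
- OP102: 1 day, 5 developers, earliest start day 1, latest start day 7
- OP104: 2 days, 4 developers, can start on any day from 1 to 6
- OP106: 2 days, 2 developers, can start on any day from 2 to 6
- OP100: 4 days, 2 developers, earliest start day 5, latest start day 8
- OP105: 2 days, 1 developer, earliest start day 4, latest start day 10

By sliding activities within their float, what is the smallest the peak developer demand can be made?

6

Early-start (OP103@1, OP101@2, OP102@1, OP104@1, OP106@2, OP100@5, OP105@4) gives peak 10: d1:10  d2:10  d3:6  d4:5  d5:3  d6:2  d7:2  d8:2  d9:0  d10:0  d11:0.
Shift OP104→5, OP105→7.
Schedule OP103@1, OP101@2, OP102@1, OP104@5, OP106@2, OP100@5, OP105@7: d1:6  d2:6  d3:6  d4:4  d5:6  d6:6  d7:3  d8:3  d9:0  d10:0  d11:0 — peak 6.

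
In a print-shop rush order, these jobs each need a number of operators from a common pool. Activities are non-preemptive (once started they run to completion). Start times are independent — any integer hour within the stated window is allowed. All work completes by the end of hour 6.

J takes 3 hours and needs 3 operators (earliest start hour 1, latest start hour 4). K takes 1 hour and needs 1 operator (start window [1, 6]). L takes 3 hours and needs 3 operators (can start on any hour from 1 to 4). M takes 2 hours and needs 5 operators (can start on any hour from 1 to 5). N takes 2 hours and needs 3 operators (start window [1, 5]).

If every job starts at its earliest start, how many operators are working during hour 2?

14

At early start, hour 2 has: J, L, M, N.
Demand: 3 + 3 + 5 + 3 = 14.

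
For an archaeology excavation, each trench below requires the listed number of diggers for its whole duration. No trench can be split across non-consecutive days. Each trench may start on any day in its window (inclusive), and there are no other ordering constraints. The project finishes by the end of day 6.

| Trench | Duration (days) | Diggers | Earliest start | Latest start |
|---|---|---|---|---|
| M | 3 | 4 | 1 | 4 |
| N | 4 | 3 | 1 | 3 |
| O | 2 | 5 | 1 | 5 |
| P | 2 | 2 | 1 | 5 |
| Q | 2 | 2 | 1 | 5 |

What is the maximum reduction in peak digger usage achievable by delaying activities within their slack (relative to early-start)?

8

Early-start peak: d1:16  d2:16  d3:7  d4:3  d5:0  d6:0 ⇒ 16.
Leveled (M@1, N@3, O@4, P@1, Q@1): d1:8  d2:8  d3:7  d4:8  d5:8  d6:3 ⇒ 8.
Reduction 16 − 8 = 8.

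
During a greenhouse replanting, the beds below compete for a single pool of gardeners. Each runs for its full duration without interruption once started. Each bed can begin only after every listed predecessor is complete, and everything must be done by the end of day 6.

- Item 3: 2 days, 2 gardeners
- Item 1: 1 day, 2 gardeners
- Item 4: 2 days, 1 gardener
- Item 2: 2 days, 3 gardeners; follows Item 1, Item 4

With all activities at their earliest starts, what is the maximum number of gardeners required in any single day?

Early-start schedule: Item 3@1, Item 1@1, Item 4@1, Item 2@3.
Load per day: day 1: 5, day 2: 3, day 3: 3, day 4: 3, day 5: 0, day 6: 0.
Peak is 5.

5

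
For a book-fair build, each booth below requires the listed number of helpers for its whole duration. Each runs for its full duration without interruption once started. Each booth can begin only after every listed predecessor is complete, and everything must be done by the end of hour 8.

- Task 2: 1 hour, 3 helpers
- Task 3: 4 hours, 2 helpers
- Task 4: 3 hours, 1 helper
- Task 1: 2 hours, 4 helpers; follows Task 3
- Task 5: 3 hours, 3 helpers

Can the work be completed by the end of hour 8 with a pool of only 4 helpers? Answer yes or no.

no

The minimum achievable peak is 5; 4 < 5, so no feasible schedule stays within the cap.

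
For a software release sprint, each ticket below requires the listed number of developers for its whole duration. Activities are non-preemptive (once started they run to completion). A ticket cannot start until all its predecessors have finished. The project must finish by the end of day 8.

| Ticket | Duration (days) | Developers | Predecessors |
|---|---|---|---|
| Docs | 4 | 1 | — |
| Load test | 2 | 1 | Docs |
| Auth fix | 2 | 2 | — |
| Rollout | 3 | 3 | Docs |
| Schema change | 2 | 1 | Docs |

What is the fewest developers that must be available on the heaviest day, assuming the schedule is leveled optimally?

4

Early-start (Docs@1, Load test@5, Auth fix@1, Rollout@5, Schema change@5) gives peak 5: d1:3  d2:3  d3:1  d4:1  d5:5  d6:5  d7:3  d8:0.
Shift Schema change→7.
Schedule Docs@1, Load test@5, Auth fix@1, Rollout@5, Schema change@7: d1:3  d2:3  d3:1  d4:1  d5:4  d6:4  d7:4  d8:1 — peak 4.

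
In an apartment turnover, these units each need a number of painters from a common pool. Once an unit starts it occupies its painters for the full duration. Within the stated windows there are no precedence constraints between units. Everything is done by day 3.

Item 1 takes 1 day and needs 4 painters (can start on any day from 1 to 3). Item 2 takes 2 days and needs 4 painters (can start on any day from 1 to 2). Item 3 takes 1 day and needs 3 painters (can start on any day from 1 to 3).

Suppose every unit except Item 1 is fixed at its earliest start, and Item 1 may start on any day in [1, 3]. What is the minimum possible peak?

7

Item 1@1: d1:11  d2:4  d3:0 → peak 11
Item 1@2: d1:7  d2:8  d3:0 → peak 8
Item 1@3: d1:7  d2:4  d3:4 → peak 7
Best is Item 1@3, peak 7.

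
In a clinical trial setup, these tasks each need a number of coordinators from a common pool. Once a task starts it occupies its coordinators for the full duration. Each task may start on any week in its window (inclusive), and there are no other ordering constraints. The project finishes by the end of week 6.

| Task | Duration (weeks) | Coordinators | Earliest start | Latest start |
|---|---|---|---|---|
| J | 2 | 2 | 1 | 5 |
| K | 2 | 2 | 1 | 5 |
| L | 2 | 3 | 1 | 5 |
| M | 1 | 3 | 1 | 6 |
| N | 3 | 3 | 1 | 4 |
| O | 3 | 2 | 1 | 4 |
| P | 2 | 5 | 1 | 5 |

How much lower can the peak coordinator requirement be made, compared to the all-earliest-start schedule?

12

Early-start peak: w1:20  w2:17  w3:5  w4:0  w5:0  w6:0 ⇒ 20.
Leveled (J@1, K@1, L@3, M@1, N@2, O@3, P@5): w1:7  w2:7  w3:8  w4:8  w5:7  w6:5 ⇒ 8.
Reduction 20 − 8 = 12.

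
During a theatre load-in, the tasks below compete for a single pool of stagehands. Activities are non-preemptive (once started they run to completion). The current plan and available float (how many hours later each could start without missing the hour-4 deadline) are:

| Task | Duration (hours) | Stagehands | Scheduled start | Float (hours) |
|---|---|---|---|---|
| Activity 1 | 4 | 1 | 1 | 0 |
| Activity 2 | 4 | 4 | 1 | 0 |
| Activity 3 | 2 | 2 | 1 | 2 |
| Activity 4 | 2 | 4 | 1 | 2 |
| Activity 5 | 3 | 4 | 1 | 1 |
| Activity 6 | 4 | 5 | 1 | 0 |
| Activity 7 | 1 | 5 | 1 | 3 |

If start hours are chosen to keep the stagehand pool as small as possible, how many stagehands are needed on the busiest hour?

Early-start (Activity 1@1, Activity 2@1, Activity 3@1, Activity 4@1, Activity 5@1, Activity 6@1, Activity 7@1) gives peak 25: h1:25  h2:20  h3:14  h4:10.
Shift Activity 4→3, Activity 5→2.
Schedule Activity 1@1, Activity 2@1, Activity 3@1, Activity 4@3, Activity 5@2, Activity 6@1, Activity 7@1: h1:17  h2:16  h3:18  h4:18 — peak 18.
Total stagehand-hours = 69 over 4 hours ⇒ peak ≥ ⌈69/4⌉ = 18, so 18 is optimal.

18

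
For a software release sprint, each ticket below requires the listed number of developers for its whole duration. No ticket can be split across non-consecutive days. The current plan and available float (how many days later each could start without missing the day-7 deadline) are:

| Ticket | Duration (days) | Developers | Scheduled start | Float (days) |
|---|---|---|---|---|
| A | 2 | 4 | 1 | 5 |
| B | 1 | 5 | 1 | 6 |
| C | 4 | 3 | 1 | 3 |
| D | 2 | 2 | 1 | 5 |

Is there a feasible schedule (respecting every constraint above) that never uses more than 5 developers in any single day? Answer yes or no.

Schedule A@1, B@3, C@4, D@4: d1:4  d2:4  d3:5  d4:5  d5:5  d6:3  d7:3 — peak 5 ≤ 5.

yes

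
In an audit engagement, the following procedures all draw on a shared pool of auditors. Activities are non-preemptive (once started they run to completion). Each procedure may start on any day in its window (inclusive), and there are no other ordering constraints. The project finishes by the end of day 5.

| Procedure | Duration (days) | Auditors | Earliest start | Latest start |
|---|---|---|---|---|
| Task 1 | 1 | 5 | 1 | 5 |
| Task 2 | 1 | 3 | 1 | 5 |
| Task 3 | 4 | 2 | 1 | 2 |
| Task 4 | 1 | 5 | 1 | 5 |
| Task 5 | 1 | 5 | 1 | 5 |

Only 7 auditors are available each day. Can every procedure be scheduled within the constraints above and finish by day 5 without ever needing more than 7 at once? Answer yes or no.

yes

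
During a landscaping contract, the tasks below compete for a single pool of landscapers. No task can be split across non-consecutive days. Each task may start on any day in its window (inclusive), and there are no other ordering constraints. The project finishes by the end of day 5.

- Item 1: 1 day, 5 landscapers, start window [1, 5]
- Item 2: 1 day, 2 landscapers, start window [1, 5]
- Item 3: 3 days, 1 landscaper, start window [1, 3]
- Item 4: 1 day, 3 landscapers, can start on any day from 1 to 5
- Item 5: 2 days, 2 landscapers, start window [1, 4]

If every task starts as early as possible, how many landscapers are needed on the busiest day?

Early-start schedule: Item 1@1, Item 2@1, Item 3@1, Item 4@1, Item 5@1.
Load per day: day 1: 13, day 2: 3, day 3: 1, day 4: 0, day 5: 0.
Peak is 13.

13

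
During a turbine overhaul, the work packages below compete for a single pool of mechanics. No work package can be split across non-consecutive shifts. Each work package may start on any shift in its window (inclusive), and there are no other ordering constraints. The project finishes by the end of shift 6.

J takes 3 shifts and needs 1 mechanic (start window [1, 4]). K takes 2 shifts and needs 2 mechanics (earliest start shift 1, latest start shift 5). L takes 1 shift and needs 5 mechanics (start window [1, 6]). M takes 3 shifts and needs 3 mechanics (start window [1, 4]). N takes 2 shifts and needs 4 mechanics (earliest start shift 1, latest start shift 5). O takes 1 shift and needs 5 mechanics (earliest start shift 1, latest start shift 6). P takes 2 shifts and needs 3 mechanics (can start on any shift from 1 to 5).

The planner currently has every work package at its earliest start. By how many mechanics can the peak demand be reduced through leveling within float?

16

Early-start peak: s1:23  s2:13  s3:4  s4:0  s5:0  s6:0 ⇒ 23.
Leveled (J@1, K@5, L@1, M@2, N@4, O@6, P@2): s1:6  s2:7  s3:7  s4:7  s5:6  s6:7 ⇒ 7.
Reduction 23 − 7 = 16.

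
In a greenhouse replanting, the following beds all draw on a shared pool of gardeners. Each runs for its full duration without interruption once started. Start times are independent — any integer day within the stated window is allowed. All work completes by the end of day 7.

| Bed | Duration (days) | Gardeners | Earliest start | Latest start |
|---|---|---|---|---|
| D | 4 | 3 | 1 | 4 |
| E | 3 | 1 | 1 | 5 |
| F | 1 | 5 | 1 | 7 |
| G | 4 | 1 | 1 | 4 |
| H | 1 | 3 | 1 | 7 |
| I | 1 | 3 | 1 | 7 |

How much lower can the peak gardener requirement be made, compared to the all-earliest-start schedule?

11

Early-start peak: d1:16  d2:5  d3:5  d4:4  d5:0  d6:0  d7:0 ⇒ 16.
Leveled (D@1, E@1, F@5, G@1, H@6, I@7): d1:5  d2:5  d3:5  d4:4  d5:5  d6:3  d7:3 ⇒ 5.
Reduction 16 − 5 = 11.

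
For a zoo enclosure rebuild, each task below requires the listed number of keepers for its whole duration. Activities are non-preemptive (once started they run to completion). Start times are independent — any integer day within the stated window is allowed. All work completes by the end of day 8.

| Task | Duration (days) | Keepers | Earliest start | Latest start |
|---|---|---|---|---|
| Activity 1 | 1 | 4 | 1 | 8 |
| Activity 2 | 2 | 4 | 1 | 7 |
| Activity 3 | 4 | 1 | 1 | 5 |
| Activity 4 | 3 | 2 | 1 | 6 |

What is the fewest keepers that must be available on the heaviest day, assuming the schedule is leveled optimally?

4

Early-start (Activity 1@1, Activity 2@1, Activity 3@1, Activity 4@1) gives peak 11: d1:11  d2:7  d3:3  d4:1  d5:0  d6:0  d7:0  d8:0.
Shift Activity 2→2, Activity 3→4, Activity 4→4.
Schedule Activity 1@1, Activity 2@2, Activity 3@4, Activity 4@4: d1:4  d2:4  d3:4  d4:3  d5:3  d6:3  d7:1  d8:0 — peak 4.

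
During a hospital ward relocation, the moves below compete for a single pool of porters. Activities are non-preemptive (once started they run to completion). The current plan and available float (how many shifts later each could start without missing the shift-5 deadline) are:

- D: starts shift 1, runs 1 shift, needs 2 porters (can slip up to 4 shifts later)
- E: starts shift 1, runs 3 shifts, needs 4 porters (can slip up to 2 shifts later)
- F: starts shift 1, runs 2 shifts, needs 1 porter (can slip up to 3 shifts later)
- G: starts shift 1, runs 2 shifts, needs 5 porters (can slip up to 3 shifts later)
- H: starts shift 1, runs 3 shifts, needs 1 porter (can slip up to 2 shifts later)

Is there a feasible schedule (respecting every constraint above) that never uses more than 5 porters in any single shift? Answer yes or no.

no

Total porter-shifts = 29; over 5 shifts the average is 29/5 > 5, so some shift must exceed 5.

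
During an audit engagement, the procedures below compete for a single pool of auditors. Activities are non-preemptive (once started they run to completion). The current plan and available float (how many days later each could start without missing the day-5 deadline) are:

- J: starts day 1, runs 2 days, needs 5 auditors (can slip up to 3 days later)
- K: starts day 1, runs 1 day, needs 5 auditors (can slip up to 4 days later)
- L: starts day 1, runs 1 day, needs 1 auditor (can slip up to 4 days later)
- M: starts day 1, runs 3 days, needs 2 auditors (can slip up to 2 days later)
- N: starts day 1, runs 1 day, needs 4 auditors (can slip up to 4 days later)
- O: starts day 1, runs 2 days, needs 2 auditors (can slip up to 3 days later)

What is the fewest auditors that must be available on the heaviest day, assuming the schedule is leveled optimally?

Early-start (J@1, K@1, L@1, M@1, N@1, O@1) gives peak 19: d1:19  d2:9  d3:2  d4:0  d5:0.
Shift K→3, M→2, N→5, O→4.
Schedule J@1, K@3, L@1, M@2, N@5, O@4: d1:6  d2:7  d3:7  d4:4  d5:6 — peak 7.

7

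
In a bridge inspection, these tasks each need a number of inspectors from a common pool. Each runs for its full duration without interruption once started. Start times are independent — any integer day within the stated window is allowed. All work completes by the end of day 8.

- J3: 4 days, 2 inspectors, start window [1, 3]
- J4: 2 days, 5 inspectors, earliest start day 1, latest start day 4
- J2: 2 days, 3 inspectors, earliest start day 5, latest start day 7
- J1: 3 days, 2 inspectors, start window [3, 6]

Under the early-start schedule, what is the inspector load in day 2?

7

At early start, day 2 has: J3, J4.
Demand: 2 + 5 = 7.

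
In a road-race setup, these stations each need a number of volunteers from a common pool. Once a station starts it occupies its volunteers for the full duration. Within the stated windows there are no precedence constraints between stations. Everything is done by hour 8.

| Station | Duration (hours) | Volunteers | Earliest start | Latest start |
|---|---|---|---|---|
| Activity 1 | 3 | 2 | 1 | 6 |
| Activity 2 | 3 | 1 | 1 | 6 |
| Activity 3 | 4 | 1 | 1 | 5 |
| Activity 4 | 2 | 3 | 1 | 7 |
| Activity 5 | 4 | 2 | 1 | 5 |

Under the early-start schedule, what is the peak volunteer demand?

9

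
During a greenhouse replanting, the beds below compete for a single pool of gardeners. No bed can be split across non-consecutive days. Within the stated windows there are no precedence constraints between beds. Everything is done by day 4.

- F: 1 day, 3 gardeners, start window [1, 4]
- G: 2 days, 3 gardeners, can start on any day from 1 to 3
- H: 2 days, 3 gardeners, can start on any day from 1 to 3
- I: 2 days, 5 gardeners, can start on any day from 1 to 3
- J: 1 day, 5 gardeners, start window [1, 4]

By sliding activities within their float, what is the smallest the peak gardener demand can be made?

Early-start (F@1, G@1, H@1, I@1, J@1) gives peak 19: d1:19  d2:11  d3:0  d4:0.
Shift H→3, I→2, J→4.
Schedule F@1, G@1, H@3, I@2, J@4: d1:6  d2:8  d3:8  d4:8 — peak 8.
Total gardener-days = 30 over 4 days ⇒ peak ≥ ⌈30/4⌉ = 8, so 8 is optimal.

8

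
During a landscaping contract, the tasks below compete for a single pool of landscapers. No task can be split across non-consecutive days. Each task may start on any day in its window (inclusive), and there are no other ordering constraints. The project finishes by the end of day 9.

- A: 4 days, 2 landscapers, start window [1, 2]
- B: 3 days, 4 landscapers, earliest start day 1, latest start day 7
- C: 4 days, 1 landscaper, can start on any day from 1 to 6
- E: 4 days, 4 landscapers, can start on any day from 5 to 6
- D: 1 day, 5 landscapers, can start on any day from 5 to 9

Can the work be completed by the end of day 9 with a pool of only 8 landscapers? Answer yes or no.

yes

Schedule A@1, B@1, C@4, E@5, D@9: d1:6  d2:6  d3:6  d4:3  d5:5  d6:5  d7:5  d8:4  d9:5 — peak 6 ≤ 8.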